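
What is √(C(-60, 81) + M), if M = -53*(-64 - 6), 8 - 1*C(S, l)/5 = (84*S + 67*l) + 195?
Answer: 2*√210 ≈ 28.983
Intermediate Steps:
C(S, l) = -935 - 420*S - 335*l (C(S, l) = 40 - 5*((84*S + 67*l) + 195) = 40 - 5*((67*l + 84*S) + 195) = 40 - 5*(195 + 67*l + 84*S) = 40 + (-975 - 420*S - 335*l) = -935 - 420*S - 335*l)
M = 3710 (M = -53*(-70) = 3710)
√(C(-60, 81) + M) = √((-935 - 420*(-60) - 335*81) + 3710) = √((-935 + 25200 - 27135) + 3710) = √(-2870 + 3710) = √840 = 2*√210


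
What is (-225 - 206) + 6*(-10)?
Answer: -491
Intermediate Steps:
(-225 - 206) + 6*(-10) = -431 - 60 = -491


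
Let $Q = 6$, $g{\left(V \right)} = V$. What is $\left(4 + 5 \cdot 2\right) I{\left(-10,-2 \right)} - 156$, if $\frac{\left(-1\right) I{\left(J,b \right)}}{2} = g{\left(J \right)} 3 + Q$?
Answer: $516$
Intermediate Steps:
$I{\left(J,b \right)} = -12 - 6 J$ ($I{\left(J,b \right)} = - 2 \left(J 3 + 6\right) = - 2 \left(3 J + 6\right) = - 2 \left(6 + 3 J\right) = -12 - 6 J$)
$\left(4 + 5 \cdot 2\right) I{\left(-10,-2 \right)} - 156 = \left(4 + 5 \cdot 2\right) \left(-12 - -60\right) - 156 = \left(4 + 10\right) \left(-12 + 60\right) - 156 = 14 \cdot 48 - 156 = 672 - 156 = 516$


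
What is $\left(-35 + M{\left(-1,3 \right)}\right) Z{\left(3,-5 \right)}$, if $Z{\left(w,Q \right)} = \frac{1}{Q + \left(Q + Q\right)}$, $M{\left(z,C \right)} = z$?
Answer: $\frac{12}{5} \approx 2.4$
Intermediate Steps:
$Z{\left(w,Q \right)} = \frac{1}{3 Q}$ ($Z{\left(w,Q \right)} = \frac{1}{Q + 2 Q} = \frac{1}{3 Q}$)
$\left(-35 + M{\left(-1,3 \right)}\right) Z{\left(3,-5 \right)} = \left(-35 - 1\right) \frac{1}{3 \left(-5\right)} = - 36 \cdot \frac{1}{3} \left(- \frac{1}{5}\right) = \left(-36\right) \left(- \frac{1}{15}\right) = \frac{12}{5}$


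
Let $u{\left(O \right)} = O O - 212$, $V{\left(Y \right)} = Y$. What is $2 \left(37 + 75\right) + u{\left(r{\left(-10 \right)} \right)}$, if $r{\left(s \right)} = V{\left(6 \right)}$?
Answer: $48$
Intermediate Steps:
$r{\left(s \right)} = 6$
$u{\left(O \right)} = -212 + O^{2}$ ($u{\left(O \right)} = O^{2} - 212 = -212 + O^{2}$)
$2 \left(37 + 75\right) + u{\left(r{\left(-10 \right)} \right)} = 2 \left(37 + 75\right) - \left(212 - 6^{2}\right) = 2 \cdot 112 + \left(-212 + 36\right) = 224 - 176 = 48$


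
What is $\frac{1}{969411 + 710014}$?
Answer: $\frac{1}{1679425} \approx 5.9544 \cdot 10^{-7}$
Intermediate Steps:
$\frac{1}{969411 + 710014} = \frac{1}{1679425}$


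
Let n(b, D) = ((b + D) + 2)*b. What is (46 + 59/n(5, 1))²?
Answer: 3606201/1600 ≈ 2253.9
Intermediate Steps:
n(b, D) = b*(2 + D + b) (n(b, D) = ((D + b) + 2)*b = (2 + D + b)*b = b*(2 + D + b))
(46 + 59/n(5, 1))² = (46 + 59/((5*(2 + 1 + 5))))² = (46 + 59/((5*8)))² = (46 + 59/40)² = (1899/40)² = 3606201/1600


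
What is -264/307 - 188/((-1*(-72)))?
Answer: -19181/5526 ≈ -3.4710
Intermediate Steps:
-264/307 - 188/((-1*(-72))) = -264*1/307 - 188/72 = -264/307 - 188*1/72 = -264/307 - 47/18 = -19181/5526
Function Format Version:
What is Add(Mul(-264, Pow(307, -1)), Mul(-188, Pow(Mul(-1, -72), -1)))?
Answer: Rational(-19181, 5526) ≈ -3.4710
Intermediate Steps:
Add(Mul(-264, Pow(307, -1)), Mul(-188, Pow(Mul(-1, -72), -1))) = Add(Mul(-264, Rational(1, 307)), Mul(-188, Pow(72, -1))) = Add(Rational(-264, 307), Mul(-188, Rational(1, 72))) = Add(Rational(-264, 307), Rational(-47, 18)) = Rational(-19181, 5526)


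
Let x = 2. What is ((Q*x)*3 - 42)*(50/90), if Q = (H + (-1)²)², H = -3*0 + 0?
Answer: -20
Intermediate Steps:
H = 0 (H = 0 + 0 = 0)
Q = 1 (Q = (0 + (-1)²)² = (0 + 1)² = 1² = 1)
((Q*x)*3 - 42)*(50/90) = ((1*2)*3 - 42)*(50/90) = (2*3 - 42)*(50*(1/90)) = (6 - 42)*(5/9) = -36*5/9 = -20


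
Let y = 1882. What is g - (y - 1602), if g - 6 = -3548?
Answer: -3822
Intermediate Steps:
g = -3542 (g = 6 - 3548 = -3542)
g - (y - 1602) = -3542 - (1882 - 1602) = -3542 - 1*280 = -3542 - 280 = -3822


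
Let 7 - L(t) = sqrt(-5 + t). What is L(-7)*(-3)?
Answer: -21 + 6*I*sqrt(3) ≈ -21.0 + 10.392*I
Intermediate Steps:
L(t) = 7 - sqrt(-5 + t)
L(-7)*(-3) = (7 - sqrt(-5 - 7))*(-3) = (7 - sqrt(-12))*(-3) = (7 - 2*I*sqrt(3))*(-3) = -21 + 6*I*sqrt(3)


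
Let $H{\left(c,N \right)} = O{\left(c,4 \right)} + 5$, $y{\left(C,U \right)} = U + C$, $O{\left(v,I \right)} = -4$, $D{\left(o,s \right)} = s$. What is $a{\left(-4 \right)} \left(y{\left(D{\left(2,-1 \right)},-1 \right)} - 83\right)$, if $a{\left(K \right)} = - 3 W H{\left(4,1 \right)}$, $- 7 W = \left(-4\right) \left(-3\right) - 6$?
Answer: $- \frac{1530}{7} \approx -218.57$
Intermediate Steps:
$y{\left(C,U \right)} = C + U$
$W = - \frac{6}{7}$ ($W = - \frac{\left(-4\right) \left(-3\right) - 6}{7} = - \frac{12 - 6}{7} = \left(- \frac{1}{7}\right) 6 = - \frac{6}{7} \approx -0.85714$)
$H{\left(c,N \right)} = 1$ ($H{\left(c,N \right)} = -4 + 5 = 1$)
$a{\left(K \right)} = \frac{18}{7}$ ($a{\left(K \right)} = \left(-3\right) \left(- \frac{6}{7}\right) 1 = \frac{18}{7} \cdot 1 = \frac{18}{7}$)
$a{\left(-4 \right)} \left(y{\left(D{\left(2,-1 \right)},-1 \right)} - 83\right) = \frac{18 \left(\left(-1 - 1\right) - 83\right)}{7} = \frac{18 \left(-2 - 83\right)}{7} = \frac{18}{7} \left(-85\right) = - \frac{1530}{7}$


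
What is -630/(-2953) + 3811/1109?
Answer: 11952553/3274877 ≈ 3.6498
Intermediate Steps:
-630/(-2953) + 3811/1109 = -630*(-1/2953) + 3811*(1/1109) = 630/2953 + 3811/1109 = 11952553/3274877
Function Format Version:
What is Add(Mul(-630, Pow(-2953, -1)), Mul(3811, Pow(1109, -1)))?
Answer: Rational(11952553, 3274877) ≈ 3.6498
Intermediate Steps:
Add(Mul(-630, Pow(-2953, -1)), Mul(3811, Pow(1109, -1))) = Add(Mul(-630, Rational(-1, 2953)), Mul(3811, Rational(1, 1109))) = Add(Rational(630, 2953), Rational(3811, 1109)) = Rational(11952553, 3274877)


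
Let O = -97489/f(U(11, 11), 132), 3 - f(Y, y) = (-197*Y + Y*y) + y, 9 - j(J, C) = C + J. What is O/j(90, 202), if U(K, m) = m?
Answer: 97489/165838 ≈ 0.58786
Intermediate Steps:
j(J, C) = 9 - C - J (j(J, C) = 9 - (C + J) = 9 + (-C - J) = 9 - C - J)
f(Y, y) = 3 - y + 197*Y - Y*y (f(Y, y) = 3 - ((-197*Y + Y*y) + y) = 3 - (y - 197*Y + Y*y) = 3 + (-y + 197*Y - Y*y) = 3 - y + 197*Y - Y*y)
O = -97489/586 (O = -97489/(3 - 1*132 + 197*11 - 1*11*132) = -97489/(3 - 132 + 2167 - 1452) = -97489/586 ≈ -166.36)
O/j(90, 202) = -97489/(586*(9 - 1*202 - 1*90)) = -97489/(586*(9 - 202 - 90)) = -97489/586/(-283) = -97489/586*(-1/283) = 97489/165838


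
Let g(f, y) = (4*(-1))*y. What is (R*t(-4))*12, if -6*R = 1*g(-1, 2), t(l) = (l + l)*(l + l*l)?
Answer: -1536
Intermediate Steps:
g(f, y) = -4*y
t(l) = 2*l*(l + l**2) (t(l) = (2*l)*(l + l**2) = 2*l*(l + l**2))
R = 4/3 (R = -(-4*2)/6 = -(-8)/6 = -1/6*(-8) = 4/3 ≈ 1.3333)
(R*t(-4))*12 = (4*(2*(-4)**2*(1 - 4))/3)*12 = (4*(2*16*(-3))/3)*12 = ((4/3)*(-96))*12 = -128*12 = -1536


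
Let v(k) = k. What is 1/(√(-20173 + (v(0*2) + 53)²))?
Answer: -I*√4341/8682 ≈ -0.0075888*I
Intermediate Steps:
1/(√(-20173 + (v(0*2) + 53)²)) = 1/(√(-20173 + (0*2 + 53)²)) = 1/(√(-20173 + (0 + 53)²)) = 1/(√(-20173 + 53²)) = 1/(√(-20173 + 2809)) = 1/(√(-17364)) = 1/(2*I*√4341) = -I*√4341/8682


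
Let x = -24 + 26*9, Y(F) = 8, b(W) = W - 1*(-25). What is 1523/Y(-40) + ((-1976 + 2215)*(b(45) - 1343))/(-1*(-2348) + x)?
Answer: 730929/10232 ≈ 71.436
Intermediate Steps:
b(W) = 25 + W (b(W) = W + 25 = 25 + W)
x = 210 (x = -24 + 234 = 210)
1523/Y(-40) + ((-1976 + 2215)*(b(45) - 1343))/(-1*(-2348) + x) = 1523/8 + ((-1976 + 2215)*((25 + 45) - 1343))/(-1*(-2348) + 210) = 1523*(⅛) + (239*(70 - 1343))/(2348 + 210) = 1523/8 + (239*(-1273))/2558 = 1523/8 - 304247*1/2558 = 1523/8 - 304247/2558 = 730929/10232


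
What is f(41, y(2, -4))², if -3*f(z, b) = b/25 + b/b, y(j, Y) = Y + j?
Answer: 529/5625 ≈ 0.094044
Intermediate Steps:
f(z, b) = -⅓ - b/75 (f(z, b) = -(b/25 + b/b)/3 = -(b*(1/25) + 1)/3 = -(b/25 + 1)/3 = -(1 + b/25)/3 = -⅓ - b/75)
f(41, y(2, -4))² = (-⅓ - (-4 + 2)/75)² = (-⅓ - 1/75*(-2))² = (-⅓ + 2/75)² = (-23/75)² = 529/5625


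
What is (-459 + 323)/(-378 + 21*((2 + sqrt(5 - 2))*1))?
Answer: 2176/5313 + 136*sqrt(3)/5313 ≈ 0.45390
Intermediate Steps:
(-459 + 323)/(-378 + 21*((2 + sqrt(5 - 2))*1)) = -136/(-378 + 21*((2 + sqrt(3))*1)) = -136/(-378 + 21*(2 + sqrt(3))) = -136/(-378 + (42 + 21*sqrt(3))) = -136/(-336 + 21*sqrt(3))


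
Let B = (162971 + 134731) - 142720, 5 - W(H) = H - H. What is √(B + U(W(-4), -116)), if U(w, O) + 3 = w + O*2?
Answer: 8*√2418 ≈ 393.39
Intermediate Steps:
W(H) = 5 (W(H) = 5 - (H - H) = 5 - 1*0 = 5 + 0 = 5)
U(w, O) = -3 + w + 2*O (U(w, O) = -3 + (w + O*2) = -3 + (w + 2*O) = -3 + w + 2*O)
B = 154982 (B = 297702 - 142720 = 154982)
√(B + U(W(-4), -116)) = √(154982 + (-3 + 5 + 2*(-116))) = √(154982 + (-3 + 5 - 232)) = √(154982 - 230) = √154752 = 8*√2418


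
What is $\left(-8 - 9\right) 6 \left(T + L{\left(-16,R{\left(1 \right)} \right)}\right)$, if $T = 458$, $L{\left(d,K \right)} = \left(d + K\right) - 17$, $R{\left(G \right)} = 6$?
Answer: $-43962$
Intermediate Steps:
$L{\left(d,K \right)} = -17 + K + d$ ($L{\left(d,K \right)} = \left(K + d\right) - 17 = -17 + K + d$)
$\left(-8 - 9\right) 6 \left(T + L{\left(-16,R{\left(1 \right)} \right)}\right) = \left(-8 - 9\right) 6 \left(458 - 27\right) = \left(-17\right) 6 \left(458 - 27\right) = \left(-102\right) 431 = -43962$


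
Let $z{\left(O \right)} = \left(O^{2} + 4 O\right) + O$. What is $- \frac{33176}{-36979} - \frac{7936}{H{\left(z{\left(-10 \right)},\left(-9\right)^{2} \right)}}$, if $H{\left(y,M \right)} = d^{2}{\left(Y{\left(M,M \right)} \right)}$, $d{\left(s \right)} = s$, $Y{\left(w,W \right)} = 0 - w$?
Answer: $- \frac{75797608}{242619219} \approx -0.31241$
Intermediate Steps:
$Y{\left(w,W \right)} = - w$
$z{\left(O \right)} = O^{2} + 5 O$
$H{\left(y,M \right)} = M^{2}$ ($H{\left(y,M \right)} = \left(- M\right)^{2} = M^{2}$)
$- \frac{33176}{-36979} - \frac{7936}{H{\left(z{\left(-10 \right)},\left(-9\right)^{2} \right)}} = - \frac{33176}{-36979} - \frac{7936}{\left(\left(-9\right)^{2}\right)^{2}} = \left(-33176\right) \left(- \frac{1}{36979}\right) - \frac{7936}{81^{2}} = \frac{33176}{36979} - \frac{7936}{6561} = - \frac{75797608}{242619219}$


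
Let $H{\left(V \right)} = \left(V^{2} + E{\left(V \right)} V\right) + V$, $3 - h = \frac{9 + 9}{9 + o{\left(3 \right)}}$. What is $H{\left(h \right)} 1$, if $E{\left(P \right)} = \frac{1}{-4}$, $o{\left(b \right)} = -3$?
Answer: $0$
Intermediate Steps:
$E{\left(P \right)} = - \frac{1}{4}$
$h = 0$ ($h = 3 - \frac{9 + 9}{9 - 3} = 3 - \frac{18}{6} = 3 - 18 \cdot \frac{1}{6} = 3 - 3 = 0$)
$H{\left(V \right)} = V^{2} + \frac{3 V}{4}$ ($H{\left(V \right)} = \left(V^{2} - \frac{V}{4}\right) + V = V^{2} + \frac{3 V}{4}$)
$H{\left(h \right)} 1 = \frac{1}{4} \cdot 0 \left(3 + 4 \cdot 0\right) 1 = \frac{1}{4} \cdot 0 \left(3 + 0\right) 1 = \frac{1}{4} \cdot 0 \cdot 3 \cdot 1 = 0 \cdot 1 = 0$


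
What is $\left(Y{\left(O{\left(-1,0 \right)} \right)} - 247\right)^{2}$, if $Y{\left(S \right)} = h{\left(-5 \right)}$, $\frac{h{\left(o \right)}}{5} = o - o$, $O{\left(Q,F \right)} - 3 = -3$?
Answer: $61009$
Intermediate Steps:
$O{\left(Q,F \right)} = 0$ ($O{\left(Q,F \right)} = 3 - 3 = 0$)
$h{\left(o \right)} = 0$ ($h{\left(o \right)} = 5 \left(o - o\right) = 5 \cdot 0 = 0$)
$Y{\left(S \right)} = 0$
$\left(Y{\left(O{\left(-1,0 \right)} \right)} - 247\right)^{2} = \left(0 - 247\right)^{2} = \left(-247\right)^{2} = 61009$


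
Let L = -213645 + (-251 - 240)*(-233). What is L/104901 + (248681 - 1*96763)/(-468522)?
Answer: -10405568407/8191404387 ≈ -1.2703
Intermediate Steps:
L = -99242 (L = -213645 - 491*(-233) = -213645 + 114403 = -99242)
L/104901 + (248681 - 1*96763)/(-468522) = -99242/104901 + (248681 - 1*96763)/(-468522) = -99242*1/104901 + (248681 - 96763)*(-1/468522) = -99242/104901 + 151918*(-1/468522) = -99242/104901 - 75959/234261 = -10405568407/8191404387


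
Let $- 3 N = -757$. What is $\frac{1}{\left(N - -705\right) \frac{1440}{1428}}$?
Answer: $\frac{119}{114880} \approx 0.0010359$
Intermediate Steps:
$N = \frac{757}{3}$ ($N = \left(- \frac{1}{3}\right) \left(-757\right) = \frac{757}{3} \approx 252.33$)
$\frac{1}{\left(N - -705\right) \frac{1440}{1428}} = \frac{1}{\left(\frac{757}{3} - -705\right) \frac{1440}{1428}} = \frac{1}{\left(\frac{757}{3} + 705\right) 1440 \cdot \frac{1}{1428}} = \frac{1}{\frac{2872}{3} \cdot \frac{120}{119}} = \frac{1}{\frac{114880}{119}} = \frac{119}{114880}$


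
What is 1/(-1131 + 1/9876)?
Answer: -9876/11169755 ≈ -0.00088417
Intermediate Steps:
1/(-1131 + 1/9876) = 1/(-11169755/9876) = -9876/11169755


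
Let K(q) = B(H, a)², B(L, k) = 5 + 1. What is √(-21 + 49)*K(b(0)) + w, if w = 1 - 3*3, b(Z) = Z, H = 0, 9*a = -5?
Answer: -8 + 72*√7 ≈ 182.49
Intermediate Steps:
a = -5/9 (a = (⅑)*(-5) = -5/9 ≈ -0.55556)
B(L, k) = 6
w = -8 (w = 1 - 9 = -8)
K(q) = 36 (K(q) = 6² = 36)
√(-21 + 49)*K(b(0)) + w = √(-21 + 49)*36 - 8 = √28*36 - 8 = (2*√7)*36 - 8 = 72*√7 - 8 = -8 + 72*√7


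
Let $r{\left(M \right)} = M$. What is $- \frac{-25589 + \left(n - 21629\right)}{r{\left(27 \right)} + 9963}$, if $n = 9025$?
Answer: $\frac{12731}{3330} \approx 3.8231$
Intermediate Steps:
$- \frac{-25589 + \left(n - 21629\right)}{r{\left(27 \right)} + 9963} = - \frac{-25589 + \left(9025 - 21629\right)}{27 + 9963} = - \frac{-25589 - 12604}{9990} = - \frac{-38193}{9990} = \left(-1\right) \left(- \frac{12731}{3330}\right) = \frac{12731}{3330}$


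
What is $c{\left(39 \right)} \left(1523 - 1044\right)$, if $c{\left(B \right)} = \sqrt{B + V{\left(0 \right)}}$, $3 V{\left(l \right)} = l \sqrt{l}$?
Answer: $479 \sqrt{39} \approx 2991.4$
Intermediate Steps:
$V{\left(l \right)} = \frac{l^{\frac{3}{2}}}{3}$ ($V{\left(l \right)} = \frac{l \sqrt{l}}{3} = \frac{l^{\frac{3}{2}}}{3}$)
$c{\left(B \right)} = \sqrt{B}$ ($c{\left(B \right)} = \sqrt{B + \frac{0^{\frac{3}{2}}}{3}} = \sqrt{B + \frac{1}{3} \cdot 0} = \sqrt{B + 0} = \sqrt{B}$)
$c{\left(39 \right)} \left(1523 - 1044\right) = \sqrt{39} \left(1523 - 1044\right) = \sqrt{39} \cdot 479 = 479 \sqrt{39}$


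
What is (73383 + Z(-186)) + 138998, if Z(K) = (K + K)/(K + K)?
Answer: 212382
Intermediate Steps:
Z(K) = 1 (Z(K) = (2*K)/((2*K)) = (2*K)*(1/(2*K)) = 1)
(73383 + Z(-186)) + 138998 = (73383 + 1) + 138998 = 73384 + 138998 = 212382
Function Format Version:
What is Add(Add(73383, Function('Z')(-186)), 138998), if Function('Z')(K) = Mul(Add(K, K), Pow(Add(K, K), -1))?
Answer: 212382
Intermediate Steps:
Function('Z')(K) = 1 (Function('Z')(K) = Mul(Mul(2, K), Pow(Mul(2, K), -1)) = Mul(Mul(2, K), Mul(Rational(1, 2), Pow(K, -1))) = 1)
Add(Add(73383, Function('Z')(-186)), 138998) = Add(Add(73383, 1), 138998) = Add(73384, 138998) = 212382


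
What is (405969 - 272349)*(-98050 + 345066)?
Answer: 33006277920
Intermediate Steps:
(405969 - 272349)*(-98050 + 345066) = 133620*247016 = 33006277920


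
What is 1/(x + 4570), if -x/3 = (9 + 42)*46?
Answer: -1/2468 ≈ -0.00040519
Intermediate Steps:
x = -7038 (x = -3*(9 + 42)*46 = -153*46 = -3*2346 = -7038)
1/(x + 4570) = 1/(-7038 + 4570) = 1/(-2468) = -1/2468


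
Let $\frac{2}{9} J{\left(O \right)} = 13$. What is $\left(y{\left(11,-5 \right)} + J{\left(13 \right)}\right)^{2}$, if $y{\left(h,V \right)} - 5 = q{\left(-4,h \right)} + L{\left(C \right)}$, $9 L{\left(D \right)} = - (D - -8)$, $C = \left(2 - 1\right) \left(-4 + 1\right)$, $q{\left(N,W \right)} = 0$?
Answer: $\frac{1283689}{324} \approx 3962.0$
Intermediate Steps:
$J{\left(O \right)} = \frac{117}{2}$ ($J{\left(O \right)} = \frac{9}{2} \cdot 13 = \frac{117}{2}$)
$C = -3$ ($C = 1 \left(-3\right) = -3$)
$L{\left(D \right)} = - \frac{8}{9} - \frac{D}{9}$ ($L{\left(D \right)} = \frac{\left(-1\right) \left(D - -8\right)}{9} = \frac{\left(-1\right) \left(D + 8\right)}{9} = \frac{\left(-1\right) \left(8 + D\right)}{9} = \frac{-8 - D}{9} = - \frac{8}{9} - \frac{D}{9}$)
$y{\left(h,V \right)} = \frac{40}{9}$ ($y{\left(h,V \right)} = 5 + \left(0 - \frac{5}{9}\right) = 5 - \frac{5}{9} = \frac{40}{9}$)
$\left(y{\left(11,-5 \right)} + J{\left(13 \right)}\right)^{2} = \left(\frac{40}{9} + \frac{117}{2}\right)^{2} = \left(\frac{1133}{18}\right)^{2} = \frac{1283689}{324}$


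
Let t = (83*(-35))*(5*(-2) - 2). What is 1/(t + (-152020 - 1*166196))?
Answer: -1/283356 ≈ -3.5291e-6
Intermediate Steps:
t = 34860 (t = -2905*(-10 - 2) = -2905*(-12) = 34860)
1/(t + (-152020 - 1*166196)) = 1/(34860 + (-152020 - 1*166196)) = 1/(34860 + (-152020 - 166196)) = 1/(34860 - 318216) = 1/(-283356) = -1/283356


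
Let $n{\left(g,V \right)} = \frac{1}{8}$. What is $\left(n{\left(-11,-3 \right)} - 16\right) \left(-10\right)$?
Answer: $\frac{635}{4} \approx 158.75$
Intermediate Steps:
$n{\left(g,V \right)} = \frac{1}{8}$
$\left(n{\left(-11,-3 \right)} - 16\right) \left(-10\right) = \left(\frac{1}{8} - 16\right) \left(-10\right) = \left(- \frac{127}{8}\right) \left(-10\right) = \frac{635}{4}$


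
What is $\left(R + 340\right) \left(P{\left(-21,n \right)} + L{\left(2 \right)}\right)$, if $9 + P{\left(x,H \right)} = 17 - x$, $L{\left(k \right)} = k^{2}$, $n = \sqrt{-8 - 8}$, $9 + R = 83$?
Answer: $13662$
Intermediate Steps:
$R = 74$ ($R = -9 + 83 = 74$)
$n = 4 i$ ($n = \sqrt{-16} = 4 i \approx 4.0 i$)
$P{\left(x,H \right)} = 8 - x$ ($P{\left(x,H \right)} = -9 - \left(-17 + x\right) = 8 - x$)
$\left(R + 340\right) \left(P{\left(-21,n \right)} + L{\left(2 \right)}\right) = \left(74 + 340\right) \left(\left(8 - -21\right) + 2^{2}\right) = 414 \left(\left(8 + 21\right) + 4\right) = 414 \left(29 + 4\right) = 414 \cdot 33 = 13662$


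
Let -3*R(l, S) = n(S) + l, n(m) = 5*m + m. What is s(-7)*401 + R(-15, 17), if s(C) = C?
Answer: -2836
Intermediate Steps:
n(m) = 6*m
R(l, S) = -2*S - l/3 (R(l, S) = -(6*S + l)/3 = -(l + 6*S)/3 = -2*S - l/3)
s(-7)*401 + R(-15, 17) = -7*401 + (-2*17 - ⅓*(-15)) = -2807 + (-34 + 5) = -2807 - 29 = -2836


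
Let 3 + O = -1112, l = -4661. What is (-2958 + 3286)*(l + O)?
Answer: -1894528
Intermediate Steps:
O = -1115 (O = -3 - 1112 = -1115)
(-2958 + 3286)*(l + O) = (-2958 + 3286)*(-4661 - 1115) = 328*(-5776) = -1894528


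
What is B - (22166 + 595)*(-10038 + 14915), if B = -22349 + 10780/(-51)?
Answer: -5662425826/51 ≈ -1.1103e+8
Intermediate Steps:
B = -1150579/51 (B = -22349 + 10780*(-1/51) = -22349 - 10780/51 = -1150579/51 ≈ -22560.)
B - (22166 + 595)*(-10038 + 14915) = -1150579/51 - (22166 + 595)*(-10038 + 14915) = -1150579/51 - 22761*4877 = -1150579/51 - 1*111005397 = -1150579/51 - 111005397 = -5662425826/51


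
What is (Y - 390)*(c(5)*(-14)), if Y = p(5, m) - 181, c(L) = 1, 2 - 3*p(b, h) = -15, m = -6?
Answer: 23744/3 ≈ 7914.7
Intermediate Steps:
p(b, h) = 17/3 (p(b, h) = ⅔ - ⅓*(-15) = ⅔ + 5 = 17/3)
Y = -526/3 (Y = 17/3 - 181 = -526/3 ≈ -175.33)
(Y - 390)*(c(5)*(-14)) = (-526/3 - 390)*(1*(-14)) = -1696/3*(-14) = 23744/3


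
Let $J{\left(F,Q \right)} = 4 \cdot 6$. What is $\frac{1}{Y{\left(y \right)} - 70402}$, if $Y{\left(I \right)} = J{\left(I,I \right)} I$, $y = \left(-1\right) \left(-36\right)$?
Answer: $- \frac{1}{69538} \approx -1.4381 \cdot 10^{-5}$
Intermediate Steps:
$J{\left(F,Q \right)} = 24$
$y = 36$
$Y{\left(I \right)} = 24 I$
$\frac{1}{Y{\left(y \right)} - 70402} = \frac{1}{24 \cdot 36 - 70402} = \frac{1}{864 - 70402} = \frac{1}{-69538} = - \frac{1}{69538}$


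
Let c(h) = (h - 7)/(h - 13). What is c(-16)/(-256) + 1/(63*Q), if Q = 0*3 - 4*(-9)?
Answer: -11185/4209408 ≈ -0.0026571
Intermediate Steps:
c(h) = (-7 + h)/(-13 + h)
Q = 36 (Q = 0 + 36 = 36)
c(-16)/(-256) + 1/(63*Q) = ((-7 - 16)/(-13 - 16))/(-256) + 1/(63*36) = (-23/(-29))*(-1/256) + (1/63)*(1/36) = -1/29*(-23)*(-1/256) + 1/2268 = (23/29)*(-1/256) + 1/2268 = -23/7424 + 1/2268 = -11185/4209408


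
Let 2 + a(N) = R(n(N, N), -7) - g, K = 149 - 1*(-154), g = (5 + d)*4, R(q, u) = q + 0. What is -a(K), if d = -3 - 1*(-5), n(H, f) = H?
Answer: -273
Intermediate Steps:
R(q, u) = q
d = 2 (d = -3 + 5 = 2)
g = 28 (g = (5 + 2)*4 = 7*4 = 28)
K = 303 (K = 149 + 154 = 303)
a(N) = -30 + N (a(N) = -2 + (N - 1*28) = -2 + (N - 28) = -2 + (-28 + N) = -30 + N)
-a(K) = -(-30 + 303) = -1*273 = -273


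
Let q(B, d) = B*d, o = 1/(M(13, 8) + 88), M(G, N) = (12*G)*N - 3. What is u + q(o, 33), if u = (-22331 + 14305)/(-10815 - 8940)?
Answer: 11350573/26333415 ≈ 0.43103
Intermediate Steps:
M(G, N) = -3 + 12*G*N (M(G, N) = 12*G*N - 3 = -3 + 12*G*N)
o = 1/1333 (o = 1/((-3 + 12*13*8) + 88) = 1/((-3 + 1248) + 88) = 1/(1245 + 88) = 1/1333 ≈ 0.00075019)
u = 8026/19755 (u = -8026/(-19755) = -8026*(-1/19755) = 8026/19755 ≈ 0.40628)
u + q(o, 33) = 8026/19755 + (1/1333)*33 = 8026/19755 + 33/1333 = 11350573/26333415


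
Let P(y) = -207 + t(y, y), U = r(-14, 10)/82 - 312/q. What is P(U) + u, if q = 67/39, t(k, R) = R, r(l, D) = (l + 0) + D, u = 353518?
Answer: 970046295/2747 ≈ 3.5313e+5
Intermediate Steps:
r(l, D) = D + l (r(l, D) = l + D = D + l)
q = 67/39 (q = 67*(1/39) = 67/39 ≈ 1.7179)
U = -499022/2747 (U = (10 - 14)/82 - 312/67/39 = -4*1/82 - 312*39/67 = -2/41 - 12168/67 = -499022/2747 ≈ -181.66)
P(y) = -207 + y
P(U) + u = (-207 - 499022/2747) + 353518 = -1067651/2747 + 353518 = 970046295/2747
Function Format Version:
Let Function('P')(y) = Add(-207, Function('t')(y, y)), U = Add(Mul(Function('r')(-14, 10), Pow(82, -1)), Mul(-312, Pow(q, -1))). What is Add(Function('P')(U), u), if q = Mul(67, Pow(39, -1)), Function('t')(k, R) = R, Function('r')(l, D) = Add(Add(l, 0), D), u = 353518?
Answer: Rational(970046295, 2747) ≈ 3.5313e+5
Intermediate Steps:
Function('r')(l, D) = Add(D, l) (Function('r')(l, D) = Add(l, D) = Add(D, l))
q = Rational(67, 39) (q = Mul(67, Rational(1, 39)) = Rational(67, 39) ≈ 1.7179)
U = Rational(-499022, 2747) (U = Add(Mul(Add(10, -14), Pow(82, -1)), Mul(-312, Pow(Rational(67, 39), -1))) = Add(Mul(-4, Rational(1, 82)), Mul(-312, Rational(39, 67))) = Add(Rational(-2, 41), Rational(-12168, 67)) = Rational(-499022, 2747) ≈ -181.66)
Function('P')(y) = Add(-207, y)
Add(Function('P')(U), u) = Add(Add(-207, Rational(-499022, 2747)), 353518) = Add(Rational(-1067651, 2747), 353518) = Rational(970046295, 2747)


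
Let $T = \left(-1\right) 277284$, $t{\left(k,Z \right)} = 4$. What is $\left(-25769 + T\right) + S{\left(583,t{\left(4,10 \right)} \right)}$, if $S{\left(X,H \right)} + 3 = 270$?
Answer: $-302786$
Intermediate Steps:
$T = -277284$
$S{\left(X,H \right)} = 267$ ($S{\left(X,H \right)} = -3 + 270 = 267$)
$\left(-25769 + T\right) + S{\left(583,t{\left(4,10 \right)} \right)} = \left(-25769 - 277284\right) + 267 = -303053 + 267 = -302786$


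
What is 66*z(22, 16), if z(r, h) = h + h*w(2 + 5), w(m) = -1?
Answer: 0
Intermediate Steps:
z(r, h) = 0 (z(r, h) = h + h*(-1) = h - h = 0)
66*z(22, 16) = 66*0 = 0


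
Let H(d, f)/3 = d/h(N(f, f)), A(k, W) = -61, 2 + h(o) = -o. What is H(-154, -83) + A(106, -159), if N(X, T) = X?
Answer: -1801/27 ≈ -66.704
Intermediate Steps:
h(o) = -2 - o
H(d, f) = 3*d/(-2 - f) (H(d, f) = 3*(d/(-2 - f)) = 3*d/(-2 - f))
H(-154, -83) + A(106, -159) = -3*(-154)/(2 - 83) - 61 = -3*(-154)/(-81) - 61 = -3*(-154)*(-1/81) - 61 = -154/27 - 61 = -1801/27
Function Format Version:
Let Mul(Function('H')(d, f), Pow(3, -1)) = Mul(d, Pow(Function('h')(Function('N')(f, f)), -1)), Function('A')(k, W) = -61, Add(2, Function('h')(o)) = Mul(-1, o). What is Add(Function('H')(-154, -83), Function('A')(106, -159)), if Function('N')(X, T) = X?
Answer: Rational(-1801, 27) ≈ -66.704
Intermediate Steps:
Function('h')(o) = Add(-2, Mul(-1, o))
Function('H')(d, f) = Mul(3, d, Pow(Add(-2, Mul(-1, f)), -1)) (Function('H')(d, f) = Mul(3, Mul(d, Pow(Add(-2, Mul(-1, f)), -1))) = Mul(3, d, Pow(Add(-2, Mul(-1, f)), -1)))
Add(Function('H')(-154, -83), Function('A')(106, -159)) = Add(Mul(-3, -154, Pow(Add(2, -83), -1)), -61) = Add(Mul(-3, -154, Pow(-81, -1)), -61) = Add(Mul(-3, -154, Rational(-1, 81)), -61) = Add(Rational(-154, 27), -61) = Rational(-1801, 27)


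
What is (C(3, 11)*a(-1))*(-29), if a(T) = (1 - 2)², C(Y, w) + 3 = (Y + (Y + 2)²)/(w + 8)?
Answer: 841/19 ≈ 44.263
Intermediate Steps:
C(Y, w) = -3 + (Y + (2 + Y)²)/(8 + w) (C(Y, w) = -3 + (Y + (Y + 2)²)/(w + 8) = -3 + (Y + (2 + Y)²)/(8 + w))
a(T) = 1 (a(T) = (-1)² = 1)
(C(3, 11)*a(-1))*(-29) = (((-24 + 3 + (2 + 3)² - 3*11)/(8 + 11))*1)*(-29) = (((-24 + 3 + 5² - 33)/19)*1)*(-29) = (((-24 + 3 + 25 - 33)/19)*1)*(-29) = (((1/19)*(-29))*1)*(-29) = -29/19*1*(-29) = -29/19*(-29) = 841/19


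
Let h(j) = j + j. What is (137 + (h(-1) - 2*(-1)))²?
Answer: 18769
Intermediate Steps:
h(j) = 2*j
(137 + (h(-1) - 2*(-1)))² = (137 + (2*(-1) - 2*(-1)))² = (137 + (-2 + 2))² = (137 + 0)² = 137² = 18769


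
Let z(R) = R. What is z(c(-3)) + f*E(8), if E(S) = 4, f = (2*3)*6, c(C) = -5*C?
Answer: 159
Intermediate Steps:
f = 36 (f = 6*6 = 36)
z(c(-3)) + f*E(8) = -5*(-3) + 36*4 = 15 + 144 = 159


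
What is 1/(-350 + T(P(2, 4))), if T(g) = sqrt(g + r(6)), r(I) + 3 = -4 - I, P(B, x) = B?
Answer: -350/122511 - I*sqrt(11)/122511 ≈ -0.0028569 - 2.7072e-5*I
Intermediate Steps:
r(I) = -7 - I (r(I) = -3 + (-4 - I) = -7 - I)
T(g) = sqrt(-13 + g) (T(g) = sqrt(g + (-7 - 1*6)) = sqrt(g + (-7 - 6)) = sqrt(g - 13) = sqrt(-13 + g))
1/(-350 + T(P(2, 4))) = 1/(-350 + sqrt(-13 + 2)) = 1/(-350 + sqrt(-11)) = 1/(-350 + I*sqrt(11))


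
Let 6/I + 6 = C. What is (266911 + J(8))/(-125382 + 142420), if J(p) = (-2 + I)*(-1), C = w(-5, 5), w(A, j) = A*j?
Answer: 8274309/528178 ≈ 15.666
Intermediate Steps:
C = -25 (C = -5*5 = -25)
I = -6/31 (I = 6/(-6 - 25) = 6/(-31) = 6*(-1/31) = -6/31 ≈ -0.19355)
J(p) = 68/31 (J(p) = (-2 - 6/31)*(-1) = -68/31*(-1) = 68/31)
(266911 + J(8))/(-125382 + 142420) = (266911 + 68/31)/(-125382 + 142420) = (8274309/31)/17038 = (8274309/31)*(1/17038) = 8274309/528178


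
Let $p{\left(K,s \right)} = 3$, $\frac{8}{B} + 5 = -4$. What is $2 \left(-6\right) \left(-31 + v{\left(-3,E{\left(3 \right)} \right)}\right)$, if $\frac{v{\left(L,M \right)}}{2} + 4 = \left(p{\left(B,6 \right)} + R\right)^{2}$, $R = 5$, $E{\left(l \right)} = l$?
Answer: $-1068$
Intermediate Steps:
$B = - \frac{8}{9}$ ($B = \frac{8}{-5 - 4} = \frac{8}{-9} = 8 \left(- \frac{1}{9}\right) = - \frac{8}{9} \approx -0.88889$)
$v{\left(L,M \right)} = 120$ ($v{\left(L,M \right)} = -8 + 2 \left(3 + 5\right)^{2} = -8 + 2 \cdot 8^{2} = -8 + 2 \cdot 64 = -8 + 128 = 120$)
$2 \left(-6\right) \left(-31 + v{\left(-3,E{\left(3 \right)} \right)}\right) = 2 \left(-6\right) \left(-31 + 120\right) = \left(-12\right) 89 = -1068$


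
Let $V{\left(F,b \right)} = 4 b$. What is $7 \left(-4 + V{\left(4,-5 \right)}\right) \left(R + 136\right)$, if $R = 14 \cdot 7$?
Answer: $-39312$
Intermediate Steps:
$R = 98$
$7 \left(-4 + V{\left(4,-5 \right)}\right) \left(R + 136\right) = 7 \left(-4 + 4 \left(-5\right)\right) \left(98 + 136\right) = 7 \left(-4 - 20\right) 234 = 7 \left(-24\right) 234 = \left(-168\right) 234 = -39312$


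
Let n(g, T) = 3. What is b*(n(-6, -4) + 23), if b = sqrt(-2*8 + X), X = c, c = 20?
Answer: 52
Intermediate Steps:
X = 20
b = 2 (b = sqrt(-2*8 + 20) = sqrt(-16 + 20) = sqrt(4) = 2)
b*(n(-6, -4) + 23) = 2*(3 + 23) = 2*26 = 52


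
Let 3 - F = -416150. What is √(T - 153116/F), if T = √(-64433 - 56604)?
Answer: √(-63719682748 + 173183319409*I*√121037)/416153 ≈ 13.182 + 13.196*I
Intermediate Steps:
F = 416153 (F = 3 - 1*(-416150) = 3 + 416150 = 416153)
T = I*√121037 (T = √(-121037) = I*√121037 ≈ 347.9*I)
√(T - 153116/F) = √(I*√121037 - 153116/416153) = √(-153116/416153 + I*√121037)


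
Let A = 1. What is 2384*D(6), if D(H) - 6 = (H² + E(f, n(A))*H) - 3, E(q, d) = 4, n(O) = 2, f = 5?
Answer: 150192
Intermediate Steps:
D(H) = 3 + H² + 4*H (D(H) = 6 + ((H² + 4*H) - 3) = 6 + (-3 + H² + 4*H) = 3 + H² + 4*H)
2384*D(6) = 2384*(3 + 6² + 4*6) = 2384*(3 + 36 + 24) = 2384*63 = 150192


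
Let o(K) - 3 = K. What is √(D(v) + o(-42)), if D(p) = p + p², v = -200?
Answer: √39761 ≈ 199.40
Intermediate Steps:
o(K) = 3 + K
√(D(v) + o(-42)) = √(-200*(1 - 200) + (3 - 42)) = √(-200*(-199) - 39) = √(39800 - 39) = √39761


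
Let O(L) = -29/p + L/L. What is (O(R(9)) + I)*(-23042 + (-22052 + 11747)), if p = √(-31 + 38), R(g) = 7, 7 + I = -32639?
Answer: 1088612815 + 967063*√7/7 ≈ 1.0890e+9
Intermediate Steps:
I = -32646 (I = -7 - 32639 = -32646)
p = √7 ≈ 2.6458
O(L) = 1 - 29*√7/7 (O(L) = -29*√7/7 + L/L = -29*√7/7 + 1 = 1 - 29*√7/7)
(O(R(9)) + I)*(-23042 + (-22052 + 11747)) = ((1 - 29*√7/7) - 32646)*(-23042 + (-22052 + 11747)) = (-32645 - 29*√7/7)*(-23042 - 10305) = (-32645 - 29*√7/7)*(-33347) = 1088612815 + 967063*√7/7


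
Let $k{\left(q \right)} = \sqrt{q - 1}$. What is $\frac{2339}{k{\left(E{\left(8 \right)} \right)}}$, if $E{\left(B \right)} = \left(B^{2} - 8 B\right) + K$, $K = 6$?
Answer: $\frac{2339 \sqrt{5}}{5} \approx 1046.0$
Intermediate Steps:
$E{\left(B \right)} = 6 + B^{2} - 8 B$ ($E{\left(B \right)} = \left(B^{2} - 8 B\right) + 6 = 6 + B^{2} - 8 B$)
$k{\left(q \right)} = \sqrt{-1 + q}$
$\frac{2339}{k{\left(E{\left(8 \right)} \right)}} = \frac{2339}{\sqrt{-1 + \left(6 + 8^{2} - 64\right)}} = \frac{2339}{\sqrt{-1 + \left(6 + 64 - 64\right)}} = \frac{2339}{\sqrt{-1 + 6}} = \frac{2339}{\sqrt{5}} = 2339 \frac{\sqrt{5}}{5} = \frac{2339 \sqrt{5}}{5}$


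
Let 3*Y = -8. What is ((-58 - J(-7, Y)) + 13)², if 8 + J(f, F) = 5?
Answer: 1764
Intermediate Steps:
Y = -8/3 (Y = (⅓)*(-8) = -8/3 ≈ -2.6667)
J(f, F) = -3 (J(f, F) = -8 + 5 = -3)
((-58 - J(-7, Y)) + 13)² = ((-58 - 1*(-3)) + 13)² = ((-58 + 3) + 13)² = (-55 + 13)² = (-42)² = 1764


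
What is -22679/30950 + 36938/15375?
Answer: 31781659/19034250 ≈ 1.6697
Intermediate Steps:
-22679/30950 + 36938/15375 = 31781659/19034250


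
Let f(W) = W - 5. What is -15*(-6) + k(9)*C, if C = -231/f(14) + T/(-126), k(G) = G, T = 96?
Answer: -1035/7 ≈ -147.86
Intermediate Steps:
f(W) = -5 + W
C = -185/7 (C = -231/(-5 + 14) + 96/(-126) = -231/9 + 96*(-1/126) = -231*1/9 - 16/21 = -77/3 - 16/21 = -185/7 ≈ -26.429)
-15*(-6) + k(9)*C = -15*(-6) + 9*(-185/7) = 90 - 1665/7 = -1035/7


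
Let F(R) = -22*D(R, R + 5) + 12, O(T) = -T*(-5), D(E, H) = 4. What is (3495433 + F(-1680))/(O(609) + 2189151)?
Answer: 1165119/730732 ≈ 1.5945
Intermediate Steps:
O(T) = 5*T
F(R) = -76 (F(R) = -22*4 + 12 = -88 + 12 = -76)
(3495433 + F(-1680))/(O(609) + 2189151) = (3495433 - 76)/(5*609 + 2189151) = 3495357/(3045 + 2189151) = 3495357/2192196 = 3495357*(1/2192196) = 1165119/730732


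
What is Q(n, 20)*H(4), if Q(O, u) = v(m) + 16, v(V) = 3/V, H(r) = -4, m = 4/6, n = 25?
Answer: -82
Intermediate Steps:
m = 2/3 (m = 4*(1/6) = 2/3 ≈ 0.66667)
Q(O, u) = 41/2 (Q(O, u) = 3/(2/3) + 16 = 3*(3/2) + 16 = 9/2 + 16 = 41/2)
Q(n, 20)*H(4) = (41/2)*(-4) = -82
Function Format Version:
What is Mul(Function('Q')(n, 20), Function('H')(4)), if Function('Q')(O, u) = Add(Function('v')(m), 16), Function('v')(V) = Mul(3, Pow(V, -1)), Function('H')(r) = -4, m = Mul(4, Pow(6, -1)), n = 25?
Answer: -82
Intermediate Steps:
m = Rational(2, 3) (m = Mul(4, Rational(1, 6)) = Rational(2, 3) ≈ 0.66667)
Function('Q')(O, u) = Rational(41, 2) (Function('Q')(O, u) = Add(Mul(3, Pow(Rational(2, 3), -1)), 16) = Add(Mul(3, Rational(3, 2)), 16) = Add(Rational(9, 2), 16) = Rational(41, 2))
Mul(Function('Q')(n, 20), Function('H')(4)) = Mul(Rational(41, 2), -4) = -82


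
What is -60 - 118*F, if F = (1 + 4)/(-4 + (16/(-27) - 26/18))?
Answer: 6150/163 ≈ 37.730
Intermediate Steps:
F = -135/163 (F = 5/(-4 + (16*(-1/27) - 26*1/18)) = 5/(-4 + (-16/27 - 13/9)) = 5/(-4 - 55/27) = 5/(-163/27) = 5*(-27/163) = -135/163 ≈ -0.82822)
-60 - 118*F = -60 - 118*(-135/163) = -60 + 15930/163 = 6150/163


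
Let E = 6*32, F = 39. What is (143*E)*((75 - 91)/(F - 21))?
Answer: -73216/3 ≈ -24405.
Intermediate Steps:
E = 192
(143*E)*((75 - 91)/(F - 21)) = (143*192)*((75 - 91)/(39 - 21)) = 27456*(-16/18) = 27456*(-16*1/18) = 27456*(-8/9) = -73216/3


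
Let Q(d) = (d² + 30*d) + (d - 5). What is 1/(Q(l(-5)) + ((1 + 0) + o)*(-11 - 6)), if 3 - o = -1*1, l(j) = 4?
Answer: 1/50 ≈ 0.020000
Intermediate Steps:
o = 4 (o = 3 - (-1) = 3 - 1*(-1) = 3 + 1 = 4)
Q(d) = -5 + d² + 31*d (Q(d) = (d² + 30*d) + (-5 + d) = -5 + d² + 31*d)
1/(Q(l(-5)) + ((1 + 0) + o)*(-11 - 6)) = 1/((-5 + 4² + 31*4) + ((1 + 0) + 4)*(-11 - 6)) = 1/((-5 + 16 + 124) + (1 + 4)*(-17)) = 1/(135 + 5*(-17)) = 1/(135 - 85) = 1/50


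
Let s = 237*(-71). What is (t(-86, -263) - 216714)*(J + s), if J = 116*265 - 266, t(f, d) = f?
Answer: -2958669600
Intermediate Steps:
s = -16827
J = 30474 (J = 30740 - 266 = 30474)
(t(-86, -263) - 216714)*(J + s) = (-86 - 216714)*(30474 - 16827) = -216800*13647 = -2958669600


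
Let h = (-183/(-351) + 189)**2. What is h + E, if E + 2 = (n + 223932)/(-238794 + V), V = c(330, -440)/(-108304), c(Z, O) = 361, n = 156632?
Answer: 12714888190663708642/354029650793793 ≈ 35915.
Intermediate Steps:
h = 491686276/13689 (h = (-183*(-1/351) + 189)**2 = (61/117 + 189)**2 = (22174/117)**2 = 491686276/13689 ≈ 35918.)
V = -361/108304 (V = 361/(-108304) = 361*(-1/108304) = -361/108304 ≈ -0.0033332)
E = -92941294930/25862345737 (E = -2 + (156632 + 223932)/(-238794 - 361/108304) = -2 + 380564/(-25862345737/108304) = -2 + 380564*(-108304/25862345737) = -2 - 41216603456/25862345737 = -92941294930/25862345737 ≈ -3.5937)
h + E = 491686276/13689 - 92941294930/25862345737 = 12714888190663708642/354029650793793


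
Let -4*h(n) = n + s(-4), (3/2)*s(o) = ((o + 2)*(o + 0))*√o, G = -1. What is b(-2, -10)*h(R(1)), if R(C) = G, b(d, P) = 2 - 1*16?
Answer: -7/2 + 112*I/3 ≈ -3.5 + 37.333*I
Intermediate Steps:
b(d, P) = -14 (b(d, P) = 2 - 16 = -14)
R(C) = -1
s(o) = 2*o^(3/2)*(2 + o)/3 (s(o) = 2*(((o + 2)*(o + 0))*√o)/3 = 2*(((2 + o)*o)*√o)/3 = 2*((o*(2 + o))*√o)/3 = 2*(o^(3/2)*(2 + o))/3 = 2*o^(3/2)*(2 + o)/3)
h(n) = -8*I/3 - n/4 (h(n) = -(n + 2*(-4)^(3/2)*(2 - 4)/3)/4 = -(n + (⅔)*(-8*I)*(-2))/4 = -(n + 32*I/3)/4 = -8*I/3 - n/4)
b(-2, -10)*h(R(1)) = -14*(-8*I/3 - ¼*(-1)) = -14*(-8*I/3 + ¼) = -14*(¼ - 8*I/3) = -7/2 + 112*I/3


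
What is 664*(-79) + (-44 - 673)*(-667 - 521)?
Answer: 799340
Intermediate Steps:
664*(-79) + (-44 - 673)*(-667 - 521) = -52456 - 717*(-1188) = -52456 + 851796 = 799340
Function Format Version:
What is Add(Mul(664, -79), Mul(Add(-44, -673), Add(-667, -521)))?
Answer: 799340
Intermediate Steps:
Add(Mul(664, -79), Mul(Add(-44, -673), Add(-667, -521))) = Add(-52456, Mul(-717, -1188)) = Add(-52456, 851796) = 799340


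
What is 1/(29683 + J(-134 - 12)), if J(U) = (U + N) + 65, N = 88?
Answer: 1/29690 ≈ 3.3681e-5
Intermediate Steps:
J(U) = 153 + U (J(U) = (U + 88) + 65 = (88 + U) + 65 = 153 + U)
1/(29683 + J(-134 - 12)) = 1/(29683 + (153 + (-134 - 12))) = 1/(29683 + (153 - 146)) = 1/(29683 + 7) = 1/29690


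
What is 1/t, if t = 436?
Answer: 1/436 ≈ 0.0022936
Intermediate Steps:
1/t = 1/436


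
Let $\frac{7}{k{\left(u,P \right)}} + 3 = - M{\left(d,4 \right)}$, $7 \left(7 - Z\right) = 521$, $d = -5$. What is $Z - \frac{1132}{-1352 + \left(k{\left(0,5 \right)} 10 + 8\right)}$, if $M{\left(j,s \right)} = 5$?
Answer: $- \frac{360328}{5411} \approx -66.592$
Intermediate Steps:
$Z = - \frac{472}{7}$ ($Z = 7 - \frac{521}{7} = - \frac{472}{7} \approx -67.429$)
$k{\left(u,P \right)} = - \frac{7}{8}$ ($k{\left(u,P \right)} = \frac{7}{-3 - 5} = \frac{7}{-8} = 7 \left(- \frac{1}{8}\right) = - \frac{7}{8}$)
$Z - \frac{1132}{-1352 + \left(k{\left(0,5 \right)} 10 + 8\right)} = - \frac{472}{7} - \frac{1132}{-1352 + \left(\left(- \frac{7}{8}\right) 10 + 8\right)} = - \frac{472}{7} - \frac{1132}{-1352 + \left(- \frac{35}{4} + 8\right)} = - \frac{472}{7} - \frac{1132}{-1352 - \frac{3}{4}} = - \frac{472}{7} - \frac{1132}{- \frac{5411}{4}} = - \frac{472}{7} - - \frac{4528}{5411} = - \frac{472}{7} + \frac{4528}{5411} = - \frac{360328}{5411}$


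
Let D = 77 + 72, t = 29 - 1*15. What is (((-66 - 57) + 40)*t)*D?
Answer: -173138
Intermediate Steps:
t = 14 (t = 29 - 15 = 14)
D = 149
(((-66 - 57) + 40)*t)*D = (((-66 - 57) + 40)*14)*149 = ((-123 + 40)*14)*149 = -83*14*149 = -1162*149 = -173138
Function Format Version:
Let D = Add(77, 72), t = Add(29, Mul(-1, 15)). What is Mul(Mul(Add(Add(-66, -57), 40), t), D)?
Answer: -173138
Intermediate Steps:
t = 14 (t = Add(29, -15) = 14)
D = 149
Mul(Mul(Add(Add(-66, -57), 40), t), D) = Mul(Mul(Add(Add(-66, -57), 40), 14), 149) = Mul(Mul(Add(-123, 40), 14), 149) = Mul(Mul(-83, 14), 149) = Mul(-1162, 149) = -173138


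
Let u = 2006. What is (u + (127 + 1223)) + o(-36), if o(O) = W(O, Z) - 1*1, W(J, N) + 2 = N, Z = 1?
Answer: 3354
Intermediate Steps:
W(J, N) = -2 + N
o(O) = -2 (o(O) = (-2 + 1) - 1*1 = -1 - 1 = -2)
(u + (127 + 1223)) + o(-36) = (2006 + (127 + 1223)) - 2 = (2006 + 1350) - 2 = 3356 - 2 = 3354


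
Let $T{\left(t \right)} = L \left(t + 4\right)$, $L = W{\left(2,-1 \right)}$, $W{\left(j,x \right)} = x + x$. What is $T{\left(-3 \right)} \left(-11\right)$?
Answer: $22$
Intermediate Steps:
$W{\left(j,x \right)} = 2 x$
$L = -2$ ($L = 2 \left(-1\right) = -2$)
$T{\left(t \right)} = -8 - 2 t$ ($T{\left(t \right)} = - 2 \left(t + 4\right) = - 2 \left(4 + t\right) = -8 - 2 t$)
$T{\left(-3 \right)} \left(-11\right) = \left(-8 - -6\right) \left(-11\right) = \left(-8 + 6\right) \left(-11\right) = \left(-2\right) \left(-11\right) = 22$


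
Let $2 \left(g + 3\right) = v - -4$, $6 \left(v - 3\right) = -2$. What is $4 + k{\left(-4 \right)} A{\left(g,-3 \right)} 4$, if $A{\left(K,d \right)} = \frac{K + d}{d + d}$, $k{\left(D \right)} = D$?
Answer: $- \frac{28}{9} \approx -3.1111$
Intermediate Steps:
$v = \frac{8}{3}$ ($v = 3 + \frac{1}{6} \left(-2\right) = 3 - \frac{1}{3} = \frac{8}{3} \approx 2.6667$)
$g = \frac{1}{3}$ ($g = -3 + \frac{\frac{8}{3} - -4}{2} = -3 + \frac{\frac{8}{3} + 4}{2} = -3 + \frac{1}{2} \cdot \frac{20}{3} = -3 + \frac{10}{3} = \frac{1}{3} \approx 0.33333$)
$A{\left(K,d \right)} = \frac{K + d}{2 d}$
$4 + k{\left(-4 \right)} A{\left(g,-3 \right)} 4 = 4 - 4 \frac{\frac{1}{3} - 3}{2 \left(-3\right)} 4 = 4 - 4 \cdot \frac{1}{2} \left(- \frac{1}{3}\right) \left(- \frac{8}{3}\right) 4 = 4 - 4 \cdot \frac{4}{9} \cdot 4 = 4 - \frac{64}{9} = - \frac{28}{9}$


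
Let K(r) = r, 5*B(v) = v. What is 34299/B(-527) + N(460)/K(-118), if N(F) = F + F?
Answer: -10360625/31093 ≈ -333.21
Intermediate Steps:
B(v) = v/5
N(F) = 2*F
34299/B(-527) + N(460)/K(-118) = 34299/(((1/5)*(-527))) + (2*460)/(-118) = 34299/(-527/5) + 920*(-1/118) = 34299*(-5/527) - 460/59 = -171495/527 - 460/59 = -10360625/31093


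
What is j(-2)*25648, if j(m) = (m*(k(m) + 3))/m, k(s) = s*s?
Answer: 179536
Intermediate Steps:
k(s) = s**2
j(m) = 3 + m**2 (j(m) = (m*(m**2 + 3))/m = (m*(3 + m**2))/m = 3 + m**2)
j(-2)*25648 = (3 + (-2)**2)*25648 = (3 + 4)*25648 = 7*25648 = 179536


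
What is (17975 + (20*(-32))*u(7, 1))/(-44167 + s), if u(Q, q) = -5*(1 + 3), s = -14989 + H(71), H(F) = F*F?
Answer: -6155/10823 ≈ -0.56870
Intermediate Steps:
H(F) = F²
s = -9948 (s = -14989 + 71² = -14989 + 5041 = -9948)
u(Q, q) = -20 (u(Q, q) = -5*4 = -20)
(17975 + (20*(-32))*u(7, 1))/(-44167 + s) = (17975 + (20*(-32))*(-20))/(-44167 - 9948) = (17975 - 640*(-20))/(-54115) = (17975 + 12800)*(-1/54115) = 30775*(-1/54115) = -6155/10823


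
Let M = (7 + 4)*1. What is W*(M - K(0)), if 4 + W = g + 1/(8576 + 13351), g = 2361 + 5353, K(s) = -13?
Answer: 1352457368/7309 ≈ 1.8504e+5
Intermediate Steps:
g = 7714
W = 169057171/21927 (W = -4 + (7714 + 1/(8576 + 13351)) = -4 + (7714 + 1/21927) = -4 + 169144879/21927 = 169057171/21927 ≈ 7710.0)
M = 11 (M = 11*1 = 11)
W*(M - K(0)) = 169057171*(11 - 1*(-13))/21927 = 169057171*(11 + 13)/21927 = (169057171/21927)*24 = 1352457368/7309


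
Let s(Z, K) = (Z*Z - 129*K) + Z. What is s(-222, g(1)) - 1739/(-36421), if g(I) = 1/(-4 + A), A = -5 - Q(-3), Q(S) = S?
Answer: 3575343785/72842 ≈ 49084.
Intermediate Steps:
A = -2 (A = -5 - 1*(-3) = -5 + 3 = -2)
g(I) = -⅙ (g(I) = 1/(-4 - 2) = 1/(-6) = -⅙)
s(Z, K) = Z + Z² - 129*K (s(Z, K) = (Z² - 129*K) + Z = Z + Z² - 129*K)
s(-222, g(1)) - 1739/(-36421) = (-222 + (-222)² - 129*(-⅙)) - 1739/(-36421) = (-222 + 49284 + 43/2) - 1739*(-1)/36421 = 98167/2 - 1*(-1739/36421) = 98167/2 + 1739/36421 = 3575343785/72842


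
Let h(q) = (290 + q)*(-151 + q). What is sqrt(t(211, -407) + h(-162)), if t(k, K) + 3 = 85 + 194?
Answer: 14*I*sqrt(203) ≈ 199.47*I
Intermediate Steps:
h(q) = (-151 + q)*(290 + q)
t(k, K) = 276 (t(k, K) = -3 + (85 + 194) = -3 + 279 = 276)
sqrt(t(211, -407) + h(-162)) = sqrt(276 + (-43790 + (-162)**2 + 139*(-162))) = sqrt(276 + (-43790 + 26244 - 22518)) = sqrt(276 - 40064) = sqrt(-39788) = 14*I*sqrt(203)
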